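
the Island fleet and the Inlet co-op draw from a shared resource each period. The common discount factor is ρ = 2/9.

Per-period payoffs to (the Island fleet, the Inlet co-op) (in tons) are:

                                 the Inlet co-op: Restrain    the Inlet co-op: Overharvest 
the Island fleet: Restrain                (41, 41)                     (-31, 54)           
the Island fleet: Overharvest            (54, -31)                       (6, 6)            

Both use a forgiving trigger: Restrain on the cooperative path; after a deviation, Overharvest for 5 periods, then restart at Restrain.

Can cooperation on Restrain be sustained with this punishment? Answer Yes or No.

No

Comparing payoff streams over the 6 periods until play realigns: cooperate → 41(1+ρ+…+ρ^5); deviate → 54 + 6(ρ+…+ρ^5).
Cooperation is sustained iff (41−6)(ρ+…+ρ^5) ≥ 54−41.
ρ+…+ρ^5 = 2/9·(1−(2/9)^5)/(1−2/9) = 0.2856, and (54−41)/(41−6) = 0.3714.
0.2856 < 0.3714, so cooperation is not sustainable.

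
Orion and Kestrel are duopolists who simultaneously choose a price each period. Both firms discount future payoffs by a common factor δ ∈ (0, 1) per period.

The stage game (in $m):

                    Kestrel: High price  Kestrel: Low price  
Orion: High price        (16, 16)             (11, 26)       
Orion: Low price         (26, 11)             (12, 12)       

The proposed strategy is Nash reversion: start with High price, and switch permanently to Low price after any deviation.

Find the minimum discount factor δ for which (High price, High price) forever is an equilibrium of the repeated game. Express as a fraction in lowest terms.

5/7

Under grim trigger the critical discount factor is (T−C)/(T−P) with T = 26, C = 16, P = 12.
δ* = (26−16)/(26−12) = 10/14 = 5/7.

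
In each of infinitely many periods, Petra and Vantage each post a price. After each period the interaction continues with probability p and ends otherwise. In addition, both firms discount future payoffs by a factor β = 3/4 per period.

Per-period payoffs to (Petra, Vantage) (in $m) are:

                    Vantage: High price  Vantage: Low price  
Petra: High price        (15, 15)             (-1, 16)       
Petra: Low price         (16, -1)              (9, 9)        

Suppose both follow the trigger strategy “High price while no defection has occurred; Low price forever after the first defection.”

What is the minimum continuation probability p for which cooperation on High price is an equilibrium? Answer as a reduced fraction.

Expected continuation weight on next period's payoff is β·p = 3/4·p, which plays the role of the discount factor.
Cooperation requires 3/4·p ≥ (16−15)/(16−9) = 1/7, hence p ≥ 4/21.

4/21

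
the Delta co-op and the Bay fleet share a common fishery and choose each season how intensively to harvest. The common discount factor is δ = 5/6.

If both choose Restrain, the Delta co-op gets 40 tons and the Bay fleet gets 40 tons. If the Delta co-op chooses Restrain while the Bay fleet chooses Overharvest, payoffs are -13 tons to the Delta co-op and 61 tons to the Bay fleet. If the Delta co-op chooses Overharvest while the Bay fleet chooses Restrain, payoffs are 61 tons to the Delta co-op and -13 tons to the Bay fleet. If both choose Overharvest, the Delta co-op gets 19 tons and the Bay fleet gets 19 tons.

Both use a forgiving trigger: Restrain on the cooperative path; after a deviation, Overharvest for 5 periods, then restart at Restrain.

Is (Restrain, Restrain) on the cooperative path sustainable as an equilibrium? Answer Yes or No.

Comparing payoff streams over the 6 periods until play realigns: cooperate → 40(1+δ+…+δ^5); deviate → 61 + 19(δ+…+δ^5).
Cooperation is sustained iff (40−19)(δ+…+δ^5) ≥ 61−40.
δ+…+δ^5 = 5/6·(1−(5/6)^5)/(1−5/6) = 2.9906, and (61−40)/(40−19) = 1.0000.
2.9906 ≥ 1.0000, so cooperation is sustainable.

Yes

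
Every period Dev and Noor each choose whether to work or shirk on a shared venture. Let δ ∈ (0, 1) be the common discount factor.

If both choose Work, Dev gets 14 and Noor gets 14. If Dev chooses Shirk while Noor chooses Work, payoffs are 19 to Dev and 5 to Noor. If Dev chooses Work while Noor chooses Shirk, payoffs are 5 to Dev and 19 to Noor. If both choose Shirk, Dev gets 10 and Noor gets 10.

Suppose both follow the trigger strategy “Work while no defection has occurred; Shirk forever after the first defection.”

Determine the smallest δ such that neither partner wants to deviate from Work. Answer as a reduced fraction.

14/(1−δ) ≥ 19 + 10δ/(1−δ)
14 ≥ 19 − 9δ
δ ≥ 5/9.

5/9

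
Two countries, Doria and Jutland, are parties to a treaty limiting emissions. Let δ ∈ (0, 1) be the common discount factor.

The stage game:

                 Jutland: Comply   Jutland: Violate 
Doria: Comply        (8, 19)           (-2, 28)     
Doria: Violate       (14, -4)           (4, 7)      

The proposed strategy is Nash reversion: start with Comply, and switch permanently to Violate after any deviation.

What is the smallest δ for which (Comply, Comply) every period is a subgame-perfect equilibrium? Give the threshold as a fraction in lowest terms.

3/5

Doria's threshold: (14−8)/(14−4) = 3/5.
Jutland's threshold: (28−19)/(28−7) = 3/7.
3/5 > 3/7, so Doria binds and δ* = 3/5.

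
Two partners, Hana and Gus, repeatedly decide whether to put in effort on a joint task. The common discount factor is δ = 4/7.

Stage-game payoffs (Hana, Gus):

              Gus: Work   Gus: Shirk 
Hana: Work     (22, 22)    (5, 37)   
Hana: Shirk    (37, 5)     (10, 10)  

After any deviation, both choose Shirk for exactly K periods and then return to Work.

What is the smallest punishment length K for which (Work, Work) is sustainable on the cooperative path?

Need Σ_{k=1}^{K} δ^k ≥ (37−22)/(22−10) = 1.2500 at δ = 4/7.
At K = 4 the sum is 1.1912 < 1.2500; at K = 5 it is 1.2521 ≥ 1.2500.
So the minimum punishment length is K = 5.

5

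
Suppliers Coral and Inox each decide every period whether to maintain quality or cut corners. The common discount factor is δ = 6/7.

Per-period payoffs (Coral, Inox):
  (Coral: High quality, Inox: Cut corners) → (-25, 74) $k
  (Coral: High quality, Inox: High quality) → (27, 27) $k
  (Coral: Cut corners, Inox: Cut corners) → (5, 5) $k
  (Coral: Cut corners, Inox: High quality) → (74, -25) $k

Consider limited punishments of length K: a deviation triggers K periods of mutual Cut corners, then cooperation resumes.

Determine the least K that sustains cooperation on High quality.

IC: δ(1−δ^K)/(1−δ) ≥ (74−27)/(27−5) = 47/22.
With δ = 6/7: need 1 − δ^K ≥ 47/22·(1−6/7)/(6/7), i.e. δ^K ≤ 0.6439.
Since (6/7)^2 = 0.7347 and (6/7)^3 = 0.6297, the smallest such K is 3.

3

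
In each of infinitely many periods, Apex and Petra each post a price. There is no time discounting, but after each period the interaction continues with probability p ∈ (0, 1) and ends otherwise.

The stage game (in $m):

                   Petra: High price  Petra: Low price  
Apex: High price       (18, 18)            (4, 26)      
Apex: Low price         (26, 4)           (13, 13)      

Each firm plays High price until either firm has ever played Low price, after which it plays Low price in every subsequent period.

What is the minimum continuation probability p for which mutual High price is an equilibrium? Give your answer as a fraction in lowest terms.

8/13

Expected cooperation value is 18 + p·18 + p²·18 + … = 18/(1−p); deviation gives 26 + p·13/(1−p).
18 ≥ 26(1−p) + 13p ⇒ 13p ≥ 8 ⇒ p ≥ 8/13.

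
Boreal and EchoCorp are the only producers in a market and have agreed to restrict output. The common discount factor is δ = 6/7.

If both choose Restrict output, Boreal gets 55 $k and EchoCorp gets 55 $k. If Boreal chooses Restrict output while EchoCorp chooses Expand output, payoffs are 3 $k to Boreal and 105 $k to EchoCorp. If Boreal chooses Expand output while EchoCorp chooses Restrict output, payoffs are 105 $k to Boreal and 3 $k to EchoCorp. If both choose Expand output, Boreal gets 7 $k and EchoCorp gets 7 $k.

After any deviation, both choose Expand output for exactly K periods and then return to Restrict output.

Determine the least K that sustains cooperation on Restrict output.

IC: δ(1−δ^K)/(1−δ) ≥ (105−55)/(55−7) = 25/24.
With δ = 6/7: need 1 − δ^K ≥ 25/24·(1−6/7)/(6/7), i.e. δ^K ≤ 0.8264.
Since (6/7)^1 = 0.8571 and (6/7)^2 = 0.7347, the smallest such K is 2.

2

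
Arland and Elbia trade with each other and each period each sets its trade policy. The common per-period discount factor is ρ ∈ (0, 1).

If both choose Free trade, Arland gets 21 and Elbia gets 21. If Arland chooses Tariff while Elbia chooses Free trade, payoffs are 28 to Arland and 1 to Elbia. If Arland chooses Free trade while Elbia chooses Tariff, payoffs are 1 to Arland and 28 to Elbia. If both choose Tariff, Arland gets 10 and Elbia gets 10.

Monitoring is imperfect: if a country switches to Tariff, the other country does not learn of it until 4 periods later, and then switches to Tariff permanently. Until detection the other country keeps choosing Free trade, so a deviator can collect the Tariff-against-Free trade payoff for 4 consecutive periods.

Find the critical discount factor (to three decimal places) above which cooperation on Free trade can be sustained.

0.790

A deviator earns 28 for 4 periods, then 10 forever; cooperating earns 21 forever. Multiplying the IC by (1−ρ):
21 ≥ 28(1−ρ^4) + 10ρ^4, so 18·ρ^4 ≥ 7 and ρ^4 ≥ 7/18.
ρ ≥ (7/18)^(1/4) ≈ 0.790.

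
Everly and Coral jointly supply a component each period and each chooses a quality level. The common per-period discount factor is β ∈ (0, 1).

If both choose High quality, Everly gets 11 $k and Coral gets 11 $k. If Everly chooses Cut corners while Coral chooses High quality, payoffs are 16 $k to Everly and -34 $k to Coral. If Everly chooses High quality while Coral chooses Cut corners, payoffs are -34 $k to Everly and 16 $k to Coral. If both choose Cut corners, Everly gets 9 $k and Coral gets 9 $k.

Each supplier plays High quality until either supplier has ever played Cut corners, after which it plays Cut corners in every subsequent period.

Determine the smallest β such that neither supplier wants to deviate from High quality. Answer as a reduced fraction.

5/7

11/(1−β) ≥ 16 + 9β/(1−β)
11 ≥ 16 − 7β
β ≥ 5/7.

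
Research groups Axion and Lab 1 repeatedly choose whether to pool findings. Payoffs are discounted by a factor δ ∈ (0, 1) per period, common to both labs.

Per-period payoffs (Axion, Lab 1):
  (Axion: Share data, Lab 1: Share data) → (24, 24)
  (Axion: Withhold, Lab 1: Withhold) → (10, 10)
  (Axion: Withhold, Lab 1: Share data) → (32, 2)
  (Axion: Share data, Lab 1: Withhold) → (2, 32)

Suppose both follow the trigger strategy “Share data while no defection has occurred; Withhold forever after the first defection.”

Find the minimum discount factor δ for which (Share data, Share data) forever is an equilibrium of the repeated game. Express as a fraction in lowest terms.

Cooperation forever yields 24 each period: 24/(1−δ).
Deviating yields 32 once, then 10 forever: 32 + 10δ/(1−δ).
No profitable deviation requires 24/(1−δ) ≥ 32 + 10δ/(1−δ).
Multiplying by (1−δ): 24 ≥ 32(1−δ) + 10δ = 32 − 22δ.
So 22δ ≥ 8, i.e. δ ≥ 8/22 = 4/11.

4/11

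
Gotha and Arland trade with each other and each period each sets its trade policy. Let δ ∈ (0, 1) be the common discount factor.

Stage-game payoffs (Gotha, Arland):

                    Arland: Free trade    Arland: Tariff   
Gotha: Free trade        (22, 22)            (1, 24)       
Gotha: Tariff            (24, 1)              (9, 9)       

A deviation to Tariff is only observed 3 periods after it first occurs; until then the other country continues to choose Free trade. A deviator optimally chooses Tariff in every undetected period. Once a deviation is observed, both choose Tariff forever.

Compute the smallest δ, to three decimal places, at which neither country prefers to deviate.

The best deviation is to choose Tariff for all 3 undetected periods, earning 24 each, then 9 forever once detected.
Deviation value: 24(1−δ^3)/(1−δ) + 9δ^3/(1−δ); cooperation value: 22/(1−δ).
IC: 22 ≥ 24(1−δ^3) + 9δ^3 = 24 − 15δ^3.
So δ^3 ≥ 2/15, giving δ ≥ (2/15)^(1/3) ≈ 0.511.

0.511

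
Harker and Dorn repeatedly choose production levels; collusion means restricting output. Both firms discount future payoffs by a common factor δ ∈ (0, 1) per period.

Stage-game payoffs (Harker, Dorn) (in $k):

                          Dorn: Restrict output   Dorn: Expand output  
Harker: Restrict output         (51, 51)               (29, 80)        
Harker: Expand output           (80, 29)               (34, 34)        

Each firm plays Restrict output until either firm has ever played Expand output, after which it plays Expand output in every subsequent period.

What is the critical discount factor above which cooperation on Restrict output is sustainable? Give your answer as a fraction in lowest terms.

51/(1−δ) ≥ 80 + 34δ/(1−δ)
51 ≥ 80 − 46δ
δ ≥ 29/46.

29/46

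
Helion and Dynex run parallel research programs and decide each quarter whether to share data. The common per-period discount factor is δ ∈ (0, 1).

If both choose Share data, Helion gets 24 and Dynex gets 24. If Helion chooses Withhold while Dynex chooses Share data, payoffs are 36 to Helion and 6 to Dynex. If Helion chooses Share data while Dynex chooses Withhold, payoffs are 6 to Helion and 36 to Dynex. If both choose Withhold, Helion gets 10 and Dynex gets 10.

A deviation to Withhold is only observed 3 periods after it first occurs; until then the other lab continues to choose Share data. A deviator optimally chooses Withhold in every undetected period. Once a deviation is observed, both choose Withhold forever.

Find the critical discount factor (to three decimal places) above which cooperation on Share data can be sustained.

A deviator earns 36 for 3 periods, then 10 forever; cooperating earns 24 forever. Multiplying the IC by (1−δ):
24 ≥ 36(1−δ^3) + 10δ^3, so 26·δ^3 ≥ 12 and δ^3 ≥ 6/13.
δ ≥ (6/13)^(1/3) ≈ 0.773.

0.773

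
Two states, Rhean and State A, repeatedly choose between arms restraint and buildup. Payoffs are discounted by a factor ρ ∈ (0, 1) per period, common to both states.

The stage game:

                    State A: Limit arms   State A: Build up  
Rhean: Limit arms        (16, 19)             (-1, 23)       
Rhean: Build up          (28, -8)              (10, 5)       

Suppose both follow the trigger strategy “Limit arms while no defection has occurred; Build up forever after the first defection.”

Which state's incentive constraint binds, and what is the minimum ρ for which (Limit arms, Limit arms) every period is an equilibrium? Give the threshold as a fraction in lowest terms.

Rhean: cooperation gives 16 each period; deviation gives 28 once then 10 forever.
  16/(1−ρ) ≥ 28 + 10ρ/(1−ρ) ⇒ ρ ≥ 12/18 = 2/3.
State A: cooperation gives 19 each period; deviation gives 23 once then 5 forever.
  ρ ≥ 4/18 = 2/9.
Both must hold, so the binding constraint is Rhean's: ρ ≥ 2/3.

Rhean; ρ ≥ 2/3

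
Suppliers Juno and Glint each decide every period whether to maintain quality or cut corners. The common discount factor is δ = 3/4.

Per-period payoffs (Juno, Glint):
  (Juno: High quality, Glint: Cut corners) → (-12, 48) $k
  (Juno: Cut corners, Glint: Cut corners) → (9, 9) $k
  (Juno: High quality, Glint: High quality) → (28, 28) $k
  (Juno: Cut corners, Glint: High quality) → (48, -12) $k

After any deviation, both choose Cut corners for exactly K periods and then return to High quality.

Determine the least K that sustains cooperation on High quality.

2

Need Σ_{k=1}^{K} δ^k ≥ (48−28)/(28−9) = 1.0526 at δ = 3/4.
At K = 1 the sum is 0.7500 < 1.0526; at K = 2 it is 1.3125 ≥ 1.0526.
So the minimum punishment length is K = 2.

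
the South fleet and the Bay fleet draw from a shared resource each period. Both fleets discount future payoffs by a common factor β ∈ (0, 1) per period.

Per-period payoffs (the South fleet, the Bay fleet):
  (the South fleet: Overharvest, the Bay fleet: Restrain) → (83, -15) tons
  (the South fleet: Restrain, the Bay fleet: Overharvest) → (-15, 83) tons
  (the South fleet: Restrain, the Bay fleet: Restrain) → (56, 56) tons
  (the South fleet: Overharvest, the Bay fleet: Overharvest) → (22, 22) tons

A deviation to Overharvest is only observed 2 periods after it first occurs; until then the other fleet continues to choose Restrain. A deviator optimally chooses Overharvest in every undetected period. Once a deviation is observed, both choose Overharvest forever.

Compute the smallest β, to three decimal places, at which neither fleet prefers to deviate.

The best deviation is to choose Overharvest for all 2 undetected periods, earning 83 each, then 22 forever once detected.
Deviation value: 83(1−β^2)/(1−β) + 22β^2/(1−β); cooperation value: 56/(1−β).
IC: 56 ≥ 83(1−β^2) + 22β^2 = 83 − 61β^2.
So β^2 ≥ 27/61, giving β ≥ (27/61)^(1/2) ≈ 0.665.

0.665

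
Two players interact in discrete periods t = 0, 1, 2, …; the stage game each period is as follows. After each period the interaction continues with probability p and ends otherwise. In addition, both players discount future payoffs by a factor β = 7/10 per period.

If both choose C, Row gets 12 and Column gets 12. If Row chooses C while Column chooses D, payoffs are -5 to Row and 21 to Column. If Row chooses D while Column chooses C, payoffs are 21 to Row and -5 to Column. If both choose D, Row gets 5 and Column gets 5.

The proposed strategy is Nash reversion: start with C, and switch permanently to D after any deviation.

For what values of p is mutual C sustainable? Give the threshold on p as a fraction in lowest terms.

Expected continuation weight on next period's payoff is β·p = 7/10·p, which plays the role of the discount factor.
Cooperation requires 7/10·p ≥ (21−12)/(21−5) = 9/16, hence p ≥ 45/56.

45/56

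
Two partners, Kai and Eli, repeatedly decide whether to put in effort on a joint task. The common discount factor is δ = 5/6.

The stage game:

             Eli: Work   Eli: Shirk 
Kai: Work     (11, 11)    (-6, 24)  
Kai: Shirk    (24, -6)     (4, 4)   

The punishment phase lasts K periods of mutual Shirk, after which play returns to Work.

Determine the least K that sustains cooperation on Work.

3

Need Σ_{k=1}^{K} δ^k ≥ (24−11)/(11−4) = 1.8571 at δ = 5/6.
At K = 2 the sum is 1.5278 < 1.8571; at K = 3 it is 2.1065 ≥ 1.8571.
So the minimum punishment length is K = 3.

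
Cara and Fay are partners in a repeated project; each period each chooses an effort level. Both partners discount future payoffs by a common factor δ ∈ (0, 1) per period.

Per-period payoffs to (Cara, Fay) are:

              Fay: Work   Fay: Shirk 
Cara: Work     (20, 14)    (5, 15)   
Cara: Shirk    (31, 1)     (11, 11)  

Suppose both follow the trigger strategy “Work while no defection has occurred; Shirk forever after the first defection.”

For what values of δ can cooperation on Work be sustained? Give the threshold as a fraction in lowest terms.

Cara's threshold: (31−20)/(31−11) = 11/20.
Fay's threshold: (15−14)/(15−11) = 1/4.
11/20 > 1/4, so Cara binds and δ* = 11/20.

11/20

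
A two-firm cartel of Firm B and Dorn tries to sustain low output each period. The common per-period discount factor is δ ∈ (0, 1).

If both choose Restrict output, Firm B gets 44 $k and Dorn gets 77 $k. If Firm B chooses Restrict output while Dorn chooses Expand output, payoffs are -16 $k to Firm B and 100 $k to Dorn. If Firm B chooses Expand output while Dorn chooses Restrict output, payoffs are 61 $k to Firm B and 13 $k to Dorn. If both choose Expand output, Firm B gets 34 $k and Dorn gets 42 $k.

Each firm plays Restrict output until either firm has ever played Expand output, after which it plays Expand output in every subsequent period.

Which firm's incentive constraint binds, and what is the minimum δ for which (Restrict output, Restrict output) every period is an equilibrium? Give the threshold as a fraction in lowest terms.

Firm B; δ ≥ 17/27

Firm B's threshold: (61−44)/(61−34) = 17/27.
Dorn's threshold: (100−77)/(100−42) = 23/58.
17/27 > 23/58, so Firm B binds and δ* = 17/27.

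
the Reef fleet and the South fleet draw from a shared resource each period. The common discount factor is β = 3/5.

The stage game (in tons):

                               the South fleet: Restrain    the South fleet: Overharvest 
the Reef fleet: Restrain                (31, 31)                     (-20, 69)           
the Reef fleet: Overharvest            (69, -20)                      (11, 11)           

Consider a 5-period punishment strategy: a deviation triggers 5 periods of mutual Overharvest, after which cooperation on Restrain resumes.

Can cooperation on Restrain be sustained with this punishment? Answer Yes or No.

No

Comparing payoff streams over the 6 periods until play realigns: cooperate → 31(1+β+…+β^5); deviate → 69 + 11(β+…+β^5).
Cooperation is sustained iff (31−11)(β+…+β^5) ≥ 69−31.
β+…+β^5 = 3/5·(1−(3/5)^5)/(1−3/5) = 1.3834, and (69−31)/(31−11) = 1.9000.
1.3834 < 1.9000, so cooperation is not sustainable.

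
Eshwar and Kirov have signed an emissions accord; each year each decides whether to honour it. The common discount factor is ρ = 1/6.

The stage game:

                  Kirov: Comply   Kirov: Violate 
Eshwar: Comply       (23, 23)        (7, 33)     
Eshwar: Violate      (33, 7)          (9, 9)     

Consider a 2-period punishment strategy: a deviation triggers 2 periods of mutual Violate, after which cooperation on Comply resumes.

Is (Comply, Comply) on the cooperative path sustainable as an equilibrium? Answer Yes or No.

No

A one-shot deviation gives 33 now, then 9 for 2 periods, then back to 23.
Gain from deviating: (33−23) today; loss: (23−9) in each of the next 2 periods.
No-deviation condition: (23−9)(ρ+…+ρ^2) ≥ 33−23, i.e. ρ+…+ρ^2 ≥ 5/7.
At ρ = 1/6: ρ+…+ρ^2 = 0.1944 < 0.7143.
So cooperation is not sustainable.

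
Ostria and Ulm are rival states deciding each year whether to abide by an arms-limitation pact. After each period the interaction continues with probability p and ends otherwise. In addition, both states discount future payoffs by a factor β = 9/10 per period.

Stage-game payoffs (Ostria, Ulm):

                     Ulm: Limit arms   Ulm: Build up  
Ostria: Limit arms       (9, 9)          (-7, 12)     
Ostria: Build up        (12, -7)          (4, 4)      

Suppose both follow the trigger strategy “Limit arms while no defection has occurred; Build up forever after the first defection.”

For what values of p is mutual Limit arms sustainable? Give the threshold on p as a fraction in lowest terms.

Expected continuation weight on next period's payoff is β·p = 9/10·p, which plays the role of the discount factor.
Cooperation requires 9/10·p ≥ (12−9)/(12−4) = 3/8, hence p ≥ 5/12.

5/12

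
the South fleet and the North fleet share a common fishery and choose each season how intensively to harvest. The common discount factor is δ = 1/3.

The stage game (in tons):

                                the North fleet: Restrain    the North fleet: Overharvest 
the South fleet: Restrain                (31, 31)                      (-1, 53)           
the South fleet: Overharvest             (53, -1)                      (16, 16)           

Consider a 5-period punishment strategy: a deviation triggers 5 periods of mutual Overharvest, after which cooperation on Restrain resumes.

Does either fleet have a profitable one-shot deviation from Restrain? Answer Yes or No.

A one-shot deviation gives 53 now, then 16 for 5 periods, then back to 31.
Gain from deviating: (53−31) today; loss: (31−16) in each of the next 5 periods.
No-deviation condition: (31−16)(δ+…+δ^5) ≥ 53−31, i.e. δ+…+δ^5 ≥ 22/15.
At δ = 1/3: δ+…+δ^5 = 0.4979 < 1.4667.
So cooperation is not sustainable.

Yes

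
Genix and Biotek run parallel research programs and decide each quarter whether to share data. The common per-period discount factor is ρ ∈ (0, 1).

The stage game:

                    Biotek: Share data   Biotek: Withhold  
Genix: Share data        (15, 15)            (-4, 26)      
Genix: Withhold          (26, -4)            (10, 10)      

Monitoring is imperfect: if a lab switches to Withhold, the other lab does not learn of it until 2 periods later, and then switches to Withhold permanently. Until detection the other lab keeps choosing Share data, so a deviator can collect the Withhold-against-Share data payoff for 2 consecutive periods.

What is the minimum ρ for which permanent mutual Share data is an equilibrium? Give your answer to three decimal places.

The best deviation is to choose Withhold for all 2 undetected periods, earning 26 each, then 10 forever once detected.
Deviation value: 26(1−ρ^2)/(1−ρ) + 10ρ^2/(1−ρ); cooperation value: 15/(1−ρ).
IC: 15 ≥ 26(1−ρ^2) + 10ρ^2 = 26 − 16ρ^2.
So ρ^2 ≥ 11/16, giving ρ ≥ (11/16)^(1/2) ≈ 0.829.

0.829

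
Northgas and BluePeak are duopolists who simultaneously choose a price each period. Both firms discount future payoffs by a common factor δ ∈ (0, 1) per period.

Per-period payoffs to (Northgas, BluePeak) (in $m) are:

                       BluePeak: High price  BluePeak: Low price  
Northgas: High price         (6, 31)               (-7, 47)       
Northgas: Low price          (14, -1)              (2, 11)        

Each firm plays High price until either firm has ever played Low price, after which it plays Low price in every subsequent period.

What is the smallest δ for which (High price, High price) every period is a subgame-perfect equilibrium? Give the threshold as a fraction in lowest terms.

2/3

For Northgas: deviation gain 14−6 = 8, per-period punishment loss 6−2 = 4. IC gives δ ≥ 8/12 = 2/3.
For BluePeak: gain 16, loss 20 per period, so δ ≥ 16/36 = 4/9.
The tighter constraint is Northgas's, so cooperation needs δ ≥ 2/3.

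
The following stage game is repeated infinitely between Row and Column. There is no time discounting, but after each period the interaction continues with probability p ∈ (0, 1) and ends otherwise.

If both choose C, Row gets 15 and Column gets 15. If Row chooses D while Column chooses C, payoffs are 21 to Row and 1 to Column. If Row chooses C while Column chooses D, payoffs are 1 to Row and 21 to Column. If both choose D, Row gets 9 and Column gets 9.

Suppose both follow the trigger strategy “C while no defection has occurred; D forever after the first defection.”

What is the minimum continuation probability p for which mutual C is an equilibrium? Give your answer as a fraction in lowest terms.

1/2

Expected cooperation value is 15 + p·15 + p²·15 + … = 15/(1−p); deviation gives 21 + p·9/(1−p).
15 ≥ 21(1−p) + 9p ⇒ 12p ≥ 6 ⇒ p ≥ 6/12 = 1/2.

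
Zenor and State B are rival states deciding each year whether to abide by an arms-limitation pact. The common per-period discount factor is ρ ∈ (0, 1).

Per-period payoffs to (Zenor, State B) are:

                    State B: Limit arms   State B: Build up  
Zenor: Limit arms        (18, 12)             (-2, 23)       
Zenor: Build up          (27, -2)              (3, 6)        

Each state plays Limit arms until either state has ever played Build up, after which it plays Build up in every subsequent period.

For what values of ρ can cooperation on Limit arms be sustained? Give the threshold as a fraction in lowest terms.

For Zenor: deviation gain 27−18 = 9, per-period punishment loss 18−3 = 15. IC gives ρ ≥ 9/24 = 3/8.
For State B: gain 11, loss 6 per period, so ρ ≥ 11/17.
The tighter constraint is State B's, so cooperation needs ρ ≥ 11/17.

11/17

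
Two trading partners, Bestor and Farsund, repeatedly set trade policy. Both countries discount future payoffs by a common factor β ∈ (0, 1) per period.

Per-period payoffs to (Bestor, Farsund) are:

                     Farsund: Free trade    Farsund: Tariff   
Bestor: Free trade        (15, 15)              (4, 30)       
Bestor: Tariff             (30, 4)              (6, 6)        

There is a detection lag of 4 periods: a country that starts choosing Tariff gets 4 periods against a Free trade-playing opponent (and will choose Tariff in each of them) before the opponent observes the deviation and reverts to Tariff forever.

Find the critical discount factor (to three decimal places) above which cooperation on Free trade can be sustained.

Deviating for the 4 undetected periods gains 30−15 = 15 per period over cooperation, then loses 15−6 = 9 per period forever once punishment starts.
Gain: 15(1 + β + … + β^3); loss: 9·β^4/(1−β).
No profitable deviation ⇔ 15(1−β^4) ≤ 9·β^4, i.e. β^4 ≥ 15/(15+9) = 5/8.
Hence β ≥ (5/8)^(1/4) ≈ 0.889.

0.889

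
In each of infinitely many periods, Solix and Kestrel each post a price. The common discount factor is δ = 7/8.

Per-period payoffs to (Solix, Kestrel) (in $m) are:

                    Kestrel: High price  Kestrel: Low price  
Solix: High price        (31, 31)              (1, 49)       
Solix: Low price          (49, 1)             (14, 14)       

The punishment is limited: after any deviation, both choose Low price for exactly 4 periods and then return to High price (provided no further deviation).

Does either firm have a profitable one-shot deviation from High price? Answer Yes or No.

A one-shot deviation gives 49 now, then 14 for 4 periods, then back to 31.
Gain from deviating: (49−31) today; loss: (31−14) in each of the next 4 periods.
No-deviation condition: (31−14)(δ+…+δ^4) ≥ 49−31, i.e. δ+…+δ^4 ≥ 18/17.
At δ = 7/8: δ+…+δ^4 = 2.8967 ≥ 1.0588.
So cooperation is sustainable.

No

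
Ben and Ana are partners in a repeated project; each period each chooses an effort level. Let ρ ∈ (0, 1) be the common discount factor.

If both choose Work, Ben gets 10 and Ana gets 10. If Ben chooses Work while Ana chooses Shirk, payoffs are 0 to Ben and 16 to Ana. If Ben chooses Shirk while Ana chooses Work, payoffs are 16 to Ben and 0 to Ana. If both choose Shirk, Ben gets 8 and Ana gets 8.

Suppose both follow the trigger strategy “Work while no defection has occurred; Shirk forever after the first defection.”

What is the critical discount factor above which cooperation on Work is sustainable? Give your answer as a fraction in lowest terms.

3/4

Cooperation forever yields 10 each period: 10/(1−ρ).
Deviating yields 16 once, then 8 forever: 16 + 8ρ/(1−ρ).
No profitable deviation requires 10/(1−ρ) ≥ 16 + 8ρ/(1−ρ).
Multiplying by (1−ρ): 10 ≥ 16(1−ρ) + 8ρ = 16 − 8ρ.
So 8ρ ≥ 6, i.e. ρ ≥ 6/8 = 3/4.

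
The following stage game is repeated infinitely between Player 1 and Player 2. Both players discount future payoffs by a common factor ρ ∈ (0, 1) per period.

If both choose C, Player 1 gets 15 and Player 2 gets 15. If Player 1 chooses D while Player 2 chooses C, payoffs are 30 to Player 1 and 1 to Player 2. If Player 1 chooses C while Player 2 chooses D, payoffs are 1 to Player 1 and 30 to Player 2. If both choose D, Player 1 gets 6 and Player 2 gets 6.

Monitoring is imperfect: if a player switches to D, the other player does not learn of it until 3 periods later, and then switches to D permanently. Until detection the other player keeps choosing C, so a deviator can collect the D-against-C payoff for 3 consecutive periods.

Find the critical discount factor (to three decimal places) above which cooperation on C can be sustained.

0.855

A deviator earns 30 for 3 periods, then 6 forever; cooperating earns 15 forever. Multiplying the IC by (1−ρ):
15 ≥ 30(1−ρ^3) + 6ρ^3, so 24·ρ^3 ≥ 15 and ρ^3 ≥ 5/8.
ρ ≥ (5/8)^(1/3) ≈ 0.855.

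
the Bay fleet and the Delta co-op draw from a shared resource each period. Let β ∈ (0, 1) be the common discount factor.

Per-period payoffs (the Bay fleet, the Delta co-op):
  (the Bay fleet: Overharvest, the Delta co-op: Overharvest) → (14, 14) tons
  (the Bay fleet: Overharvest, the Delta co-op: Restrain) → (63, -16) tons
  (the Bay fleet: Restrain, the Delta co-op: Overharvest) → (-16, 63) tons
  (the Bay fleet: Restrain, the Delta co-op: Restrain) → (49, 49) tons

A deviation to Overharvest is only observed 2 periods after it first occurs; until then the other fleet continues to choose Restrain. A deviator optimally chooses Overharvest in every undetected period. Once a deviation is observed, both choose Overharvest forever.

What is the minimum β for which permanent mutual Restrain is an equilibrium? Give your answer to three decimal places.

0.535

The best deviation is to choose Overharvest for all 2 undetected periods, earning 63 each, then 14 forever once detected.
Deviation value: 63(1−β^2)/(1−β) + 14β^2/(1−β); cooperation value: 49/(1−β).
IC: 49 ≥ 63(1−β^2) + 14β^2 = 63 − 49β^2.
So β^2 ≥ 14/49 = 2/7, giving β ≥ (2/7)^(1/2) ≈ 0.535.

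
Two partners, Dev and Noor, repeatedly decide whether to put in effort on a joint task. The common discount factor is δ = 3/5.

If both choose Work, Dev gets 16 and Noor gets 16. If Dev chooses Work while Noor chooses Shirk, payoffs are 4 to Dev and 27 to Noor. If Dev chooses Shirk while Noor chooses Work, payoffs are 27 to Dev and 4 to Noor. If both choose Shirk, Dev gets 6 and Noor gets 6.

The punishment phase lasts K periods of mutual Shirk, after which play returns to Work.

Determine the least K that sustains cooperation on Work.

No profitable deviation requires (16−6)(δ+…+δ^K) ≥ 27−16, i.e. δ+…+δ^K ≥ 11/10 ≈ 1.1000.
With δ = 3/5, the partial sums are K=1: 0.6000, K=2: 0.9600, K=3: 1.1760.
K = 3 is the first length at which the sum reaches 1.1000.

3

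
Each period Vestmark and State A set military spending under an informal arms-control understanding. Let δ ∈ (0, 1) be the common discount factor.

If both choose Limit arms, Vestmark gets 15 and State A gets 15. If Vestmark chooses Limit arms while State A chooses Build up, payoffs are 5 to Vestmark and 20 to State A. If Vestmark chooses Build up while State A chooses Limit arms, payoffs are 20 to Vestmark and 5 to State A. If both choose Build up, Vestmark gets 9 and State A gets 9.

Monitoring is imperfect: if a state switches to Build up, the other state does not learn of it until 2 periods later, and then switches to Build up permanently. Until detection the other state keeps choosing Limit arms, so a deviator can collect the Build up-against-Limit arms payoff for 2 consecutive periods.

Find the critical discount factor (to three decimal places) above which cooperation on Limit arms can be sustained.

0.674

The best deviation is to choose Build up for all 2 undetected periods, earning 20 each, then 9 forever once detected.
Deviation value: 20(1−δ^2)/(1−δ) + 9δ^2/(1−δ); cooperation value: 15/(1−δ).
IC: 15 ≥ 20(1−δ^2) + 9δ^2 = 20 − 11δ^2.
So δ^2 ≥ 5/11, giving δ ≥ (5/11)^(1/2) ≈ 0.674.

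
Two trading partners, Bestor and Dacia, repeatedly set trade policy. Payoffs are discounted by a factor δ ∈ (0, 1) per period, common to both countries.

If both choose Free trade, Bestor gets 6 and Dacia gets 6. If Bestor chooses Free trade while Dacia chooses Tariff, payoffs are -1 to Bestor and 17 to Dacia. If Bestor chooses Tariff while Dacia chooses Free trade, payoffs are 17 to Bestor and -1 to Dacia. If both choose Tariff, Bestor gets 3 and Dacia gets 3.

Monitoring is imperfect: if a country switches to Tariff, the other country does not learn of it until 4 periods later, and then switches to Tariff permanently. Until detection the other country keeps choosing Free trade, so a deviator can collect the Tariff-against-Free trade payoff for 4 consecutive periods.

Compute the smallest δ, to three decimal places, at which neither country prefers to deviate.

The best deviation is to choose Tariff for all 4 undetected periods, earning 17 each, then 3 forever once detected.
Deviation value: 17(1−δ^4)/(1−δ) + 3δ^4/(1−δ); cooperation value: 6/(1−δ).
IC: 6 ≥ 17(1−δ^4) + 3δ^4 = 17 − 14δ^4.
So δ^4 ≥ 11/14, giving δ ≥ (11/14)^(1/4) ≈ 0.941.

0.941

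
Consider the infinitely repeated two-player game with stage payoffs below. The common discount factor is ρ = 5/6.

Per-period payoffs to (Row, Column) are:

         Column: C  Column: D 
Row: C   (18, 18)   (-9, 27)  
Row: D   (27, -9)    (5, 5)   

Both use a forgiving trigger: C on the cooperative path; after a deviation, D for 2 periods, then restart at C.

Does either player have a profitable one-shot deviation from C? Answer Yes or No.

Comparing payoff streams over the 3 periods until play realigns: cooperate → 18(1+ρ+…+ρ^2); deviate → 27 + 5(ρ+…+ρ^2).
Cooperation is sustained iff (18−5)(ρ+…+ρ^2) ≥ 27−18.
ρ+…+ρ^2 = 5/6·(1−(5/6)^2)/(1−5/6) = 1.5278, and (27−18)/(18−5) = 0.6923.
1.5278 ≥ 0.6923, so cooperation is sustainable.

No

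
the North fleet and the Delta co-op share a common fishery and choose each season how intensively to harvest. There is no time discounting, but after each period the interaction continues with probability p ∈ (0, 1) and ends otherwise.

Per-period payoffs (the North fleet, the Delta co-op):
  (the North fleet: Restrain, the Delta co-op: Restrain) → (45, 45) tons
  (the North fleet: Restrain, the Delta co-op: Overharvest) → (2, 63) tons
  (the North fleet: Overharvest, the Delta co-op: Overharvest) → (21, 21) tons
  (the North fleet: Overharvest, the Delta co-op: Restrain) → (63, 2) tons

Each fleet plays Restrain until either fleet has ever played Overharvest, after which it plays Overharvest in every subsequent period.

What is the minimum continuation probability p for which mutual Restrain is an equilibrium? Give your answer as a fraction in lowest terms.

With no time discounting, the continuation probability p plays the role of the discount factor.
Grim-trigger IC: 45/(1−p) ≥ 63 + 21p/(1−p) ⇒ p ≥ (63−45)/(63−21) = 3/7.

3/7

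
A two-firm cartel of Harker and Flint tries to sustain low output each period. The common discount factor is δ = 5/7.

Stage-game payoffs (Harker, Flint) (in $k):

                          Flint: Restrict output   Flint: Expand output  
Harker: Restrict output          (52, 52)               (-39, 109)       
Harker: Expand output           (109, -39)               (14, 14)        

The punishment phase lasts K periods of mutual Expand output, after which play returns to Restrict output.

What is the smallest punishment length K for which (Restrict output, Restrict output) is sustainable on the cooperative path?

Need Σ_{k=1}^{K} δ^k ≥ (109−52)/(52−14) = 1.5000 at δ = 5/7.
At K = 2 the sum is 1.2245 < 1.5000; at K = 3 it is 1.5889 ≥ 1.5000.
So the minimum punishment length is K = 3.

3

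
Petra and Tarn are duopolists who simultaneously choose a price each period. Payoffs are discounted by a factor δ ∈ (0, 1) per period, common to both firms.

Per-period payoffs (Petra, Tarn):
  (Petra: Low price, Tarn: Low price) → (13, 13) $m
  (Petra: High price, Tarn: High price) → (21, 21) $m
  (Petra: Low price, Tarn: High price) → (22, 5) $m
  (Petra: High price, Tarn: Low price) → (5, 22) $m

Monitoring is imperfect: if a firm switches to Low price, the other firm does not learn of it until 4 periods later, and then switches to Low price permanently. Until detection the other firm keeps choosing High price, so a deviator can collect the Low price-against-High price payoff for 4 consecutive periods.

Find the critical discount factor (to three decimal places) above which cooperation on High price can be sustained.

0.577

A deviator earns 22 for 4 periods, then 13 forever; cooperating earns 21 forever. Multiplying the IC by (1−δ):
21 ≥ 22(1−δ^4) + 13δ^4, so 9·δ^4 ≥ 1 and δ^4 ≥ 1/9.
δ ≥ (1/9)^(1/4) ≈ 0.577.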